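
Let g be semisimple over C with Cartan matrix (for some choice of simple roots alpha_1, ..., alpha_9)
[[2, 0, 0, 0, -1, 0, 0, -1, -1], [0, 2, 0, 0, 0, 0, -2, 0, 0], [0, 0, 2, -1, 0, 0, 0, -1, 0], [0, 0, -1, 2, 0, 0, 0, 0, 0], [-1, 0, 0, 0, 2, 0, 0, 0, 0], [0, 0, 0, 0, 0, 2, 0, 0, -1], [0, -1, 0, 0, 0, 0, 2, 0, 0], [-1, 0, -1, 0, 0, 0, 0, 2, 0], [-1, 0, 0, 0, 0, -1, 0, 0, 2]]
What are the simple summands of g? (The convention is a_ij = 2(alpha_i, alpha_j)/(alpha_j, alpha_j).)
The diagram associated to this matrix has two connected components: the simple roots {alpha_2, alpha_7} form a chain of 2 nodes with a double edge at one end; the terminal node there is the unique short simple root (B_2), and {alpha_1, alpha_3, alpha_4, alpha_5, alpha_6, alpha_8, alpha_9} form a chain of 6 nodes with one extra node attached to the third node from one end (E_7). A semisimple Lie algebra decomposes uniquely as the direct sum of simple ideals, one per connected component of its Dynkin diagram, so g ≅ B_2 ⊕ E_7 (dimension 10 + 133 = 143).

B_2 + E_7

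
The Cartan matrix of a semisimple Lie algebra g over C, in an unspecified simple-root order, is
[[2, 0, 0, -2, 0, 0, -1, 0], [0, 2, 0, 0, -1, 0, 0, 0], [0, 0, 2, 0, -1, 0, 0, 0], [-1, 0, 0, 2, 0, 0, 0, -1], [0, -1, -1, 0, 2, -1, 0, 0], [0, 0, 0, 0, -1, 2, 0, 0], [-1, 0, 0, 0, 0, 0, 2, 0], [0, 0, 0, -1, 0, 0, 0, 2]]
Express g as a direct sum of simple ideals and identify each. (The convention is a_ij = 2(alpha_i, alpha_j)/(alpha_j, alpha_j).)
The diagram associated to this matrix has two connected components: the simple roots {alpha_2, alpha_3, alpha_5, alpha_6} form a chain of 2 nodes with a fork of two nodes at one end (D_4), and {alpha_1, alpha_4, alpha_7, alpha_8} form a chain of 4 nodes with a double edge between the middle two (F_4). A semisimple Lie algebra decomposes uniquely as the direct sum of simple ideals, one per connected component of its Dynkin diagram, so g ≅ D_4 ⊕ F_4 (dimension 28 + 52 = 80).

D_4 (so(8)) ⊕ F_4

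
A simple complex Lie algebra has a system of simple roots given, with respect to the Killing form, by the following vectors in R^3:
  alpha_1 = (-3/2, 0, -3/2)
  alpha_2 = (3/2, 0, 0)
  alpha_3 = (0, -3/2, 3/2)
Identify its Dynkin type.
Compute the Cartan integers a_ij = 2(alpha_i, alpha_j)/(alpha_j, alpha_j); the resulting 3x3 Cartan matrix is
[[2, -2, -1], [-1, 2, 0], [-1, 0, 2]].
The roots have two lengths (squared-length ratio 2:1); the short ones are alpha_{2}. The associated Dynkin diagram is a chain of 3 nodes with a double edge at one end; the terminal node there is the unique short simple root (B_3), so the type is B_3 (the algebra so(7)).

B_3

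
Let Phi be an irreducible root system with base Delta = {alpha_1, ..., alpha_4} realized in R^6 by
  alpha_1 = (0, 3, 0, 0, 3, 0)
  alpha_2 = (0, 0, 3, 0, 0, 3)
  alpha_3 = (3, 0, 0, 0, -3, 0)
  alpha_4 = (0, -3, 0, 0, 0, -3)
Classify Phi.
Compute the Cartan integers a_ij = 2(alpha_i, alpha_j)/(alpha_j, alpha_j); the resulting 4x4 Cartan matrix is
[[2, 0, -1, -1], [0, 2, 0, -1], [-1, 0, 2, 0], [-1, -1, 0, 2]].
All simple roots have the same length, so the diagram is simply laced. The associated Dynkin diagram is a chain of 4 nodes with single edges (A_4), so the type is A_4 (the algebra sl(5)).

A_4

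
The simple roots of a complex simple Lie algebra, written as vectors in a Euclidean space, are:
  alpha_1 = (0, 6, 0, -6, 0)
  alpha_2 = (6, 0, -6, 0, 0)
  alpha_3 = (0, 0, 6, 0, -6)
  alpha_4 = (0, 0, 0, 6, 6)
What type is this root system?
Compute the Cartan integers a_ij = 2(alpha_i, alpha_j)/(alpha_j, alpha_j); the resulting 4x4 Cartan matrix is
[[2, 0, 0, -1], [0, 2, -1, 0], [0, -1, 2, -1], [-1, 0, -1, 2]].
All simple roots have the same length, so the diagram is simply laced. The associated Dynkin diagram is a chain of 4 nodes with single edges (A_4), so the type is A_4 (the algebra sl(5)).

A_4 (sl(5))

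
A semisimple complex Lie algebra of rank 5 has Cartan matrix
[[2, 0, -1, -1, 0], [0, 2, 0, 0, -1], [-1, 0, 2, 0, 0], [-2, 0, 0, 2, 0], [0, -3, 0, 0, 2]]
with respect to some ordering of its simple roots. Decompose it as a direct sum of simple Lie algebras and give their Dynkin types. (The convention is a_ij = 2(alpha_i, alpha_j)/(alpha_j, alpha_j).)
C_3 ⊕ G_2

The diagram associated to this matrix has two connected components: the simple roots {alpha_1, alpha_3, alpha_4} form a chain of 3 nodes with a double edge at one end; the terminal node there is the unique long simple root (C_3), and {alpha_2, alpha_5} form two nodes joined by a triple edge (G_2). A semisimple Lie algebra decomposes uniquely as the direct sum of simple ideals, one per connected component of its Dynkin diagram, so g ≅ C_3 ⊕ G_2 (dimension 21 + 14 = 35).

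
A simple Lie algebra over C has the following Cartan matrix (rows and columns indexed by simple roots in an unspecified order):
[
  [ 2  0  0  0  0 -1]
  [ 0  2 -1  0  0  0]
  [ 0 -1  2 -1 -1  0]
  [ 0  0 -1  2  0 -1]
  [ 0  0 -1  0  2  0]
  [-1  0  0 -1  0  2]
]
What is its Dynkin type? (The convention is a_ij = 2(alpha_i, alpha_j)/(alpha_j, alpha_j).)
D_6 (so(12))

The matrix has rank 6 with 2's on the diagonal. Reading the off-diagonal entries as Dynkin edges (a single edge where a_ij = a_ji = -1; a double or triple edge where a_ij * a_ji = 2 or 3), the diagram is a chain of 4 nodes with a fork of two nodes at one end (D_6). One simple-root ordering that puts it in standard form is (alpha_1, alpha_6, alpha_4, alpha_3, alpha_2, alpha_5). So the algebra is type D_6, i.e. so(12).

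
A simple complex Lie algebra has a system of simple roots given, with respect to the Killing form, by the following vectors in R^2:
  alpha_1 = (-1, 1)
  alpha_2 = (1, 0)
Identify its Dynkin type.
Compute the Cartan integers a_ij = 2(alpha_i, alpha_j)/(alpha_j, alpha_j); the resulting 2x2 Cartan matrix is
[[2, -2], [-1, 2]].
The roots have two lengths (squared-length ratio 2:1); the short ones are alpha_{2}. The associated Dynkin diagram is a chain of 2 nodes with a double edge at one end; the terminal node there is the unique short simple root (B_2), so the type is B_2 (the algebra so(5)).

B_2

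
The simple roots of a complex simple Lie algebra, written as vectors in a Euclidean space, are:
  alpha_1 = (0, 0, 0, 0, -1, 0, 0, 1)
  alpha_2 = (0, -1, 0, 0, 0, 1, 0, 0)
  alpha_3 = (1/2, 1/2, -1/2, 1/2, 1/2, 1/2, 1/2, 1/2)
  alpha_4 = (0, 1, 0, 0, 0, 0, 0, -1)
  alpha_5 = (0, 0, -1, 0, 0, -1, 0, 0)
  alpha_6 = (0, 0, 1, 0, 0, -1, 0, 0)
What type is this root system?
Compute the Cartan integers a_ij = 2(alpha_i, alpha_j)/(alpha_j, alpha_j); the resulting 6x6 Cartan matrix is
[[2, 0, 0, -1, 0, 0], [0, 2, 0, -1, -1, -1], [0, 0, 2, 0, 0, -1], [-1, -1, 0, 2, 0, 0], [0, -1, 0, 0, 2, 0], [0, -1, -1, 0, 0, 2]].
All simple roots have the same length, so the diagram is simply laced. The associated Dynkin diagram is a chain of 5 nodes with one extra node attached to the third node from one end (E_6), so the type is E_6.

E_6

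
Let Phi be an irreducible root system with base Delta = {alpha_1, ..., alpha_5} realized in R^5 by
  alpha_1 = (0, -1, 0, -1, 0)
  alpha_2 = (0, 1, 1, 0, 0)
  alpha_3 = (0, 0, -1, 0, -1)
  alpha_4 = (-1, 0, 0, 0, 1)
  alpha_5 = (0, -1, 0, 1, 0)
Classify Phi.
Compute the Cartan integers a_ij = 2(alpha_i, alpha_j)/(alpha_j, alpha_j); the resulting 5x5 Cartan matrix is
[[2, -1, 0, 0, 0], [-1, 2, -1, 0, -1], [0, -1, 2, -1, 0], [0, 0, -1, 2, 0], [0, -1, 0, 0, 2]].
All simple roots have the same length, so the diagram is simply laced. The associated Dynkin diagram is a chain of 3 nodes with a fork of two nodes at one end (D_5), so the type is D_5 (the algebra so(10)).

type D_5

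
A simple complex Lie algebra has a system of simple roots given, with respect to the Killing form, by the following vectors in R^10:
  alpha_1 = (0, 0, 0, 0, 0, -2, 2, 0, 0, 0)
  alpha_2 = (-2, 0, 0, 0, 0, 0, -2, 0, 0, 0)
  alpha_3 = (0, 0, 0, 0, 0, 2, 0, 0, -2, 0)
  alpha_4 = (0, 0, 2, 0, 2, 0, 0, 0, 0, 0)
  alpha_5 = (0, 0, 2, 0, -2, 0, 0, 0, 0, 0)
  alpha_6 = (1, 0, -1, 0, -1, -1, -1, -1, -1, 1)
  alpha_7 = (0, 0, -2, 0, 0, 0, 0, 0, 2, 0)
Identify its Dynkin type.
Compute the Cartan integers a_ij = 2(alpha_i, alpha_j)/(alpha_j, alpha_j); the resulting 7x7 Cartan matrix is
[[2, -1, -1, 0, 0, 0, 0], [-1, 2, 0, 0, 0, 0, 0], [-1, 0, 2, 0, 0, 0, -1], [0, 0, 0, 2, 0, -1, -1], [0, 0, 0, 0, 2, 0, -1], [0, 0, 0, -1, 0, 2, 0], [0, 0, -1, -1, -1, 0, 2]].
All simple roots have the same length, so the diagram is simply laced. The associated Dynkin diagram is a chain of 6 nodes with one extra node attached to the third node from one end (E_7), so the type is E_7.

E_7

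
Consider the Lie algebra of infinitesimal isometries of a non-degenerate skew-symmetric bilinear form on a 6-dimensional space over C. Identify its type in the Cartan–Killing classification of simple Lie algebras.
C3

This is sp(6), which has dimension 6(6+1)/2 = 21 and rank 6/2 = 3. In the classification of classical Lie algebras, the symplectic algebra sp(2n) has type C_n; here n = 3, so the Dynkin diagram is a chain of 3 nodes with a double edge at one end; the terminal node there is the unique long simple root (C_3). Hence the type is C_3.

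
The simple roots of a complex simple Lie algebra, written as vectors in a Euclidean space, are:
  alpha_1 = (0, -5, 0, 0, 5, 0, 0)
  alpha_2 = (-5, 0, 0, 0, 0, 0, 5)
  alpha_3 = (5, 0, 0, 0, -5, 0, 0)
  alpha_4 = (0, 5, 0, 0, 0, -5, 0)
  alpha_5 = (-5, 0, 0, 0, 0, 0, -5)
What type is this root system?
Compute the Cartan integers a_ij = 2(alpha_i, alpha_j)/(alpha_j, alpha_j); the resulting 5x5 Cartan matrix is
[[2, 0, -1, -1, 0], [0, 2, -1, 0, 0], [-1, -1, 2, 0, -1], [-1, 0, 0, 2, 0], [0, 0, -1, 0, 2]].
All simple roots have the same length, so the diagram is simply laced. The associated Dynkin diagram is a chain of 3 nodes with a fork of two nodes at one end (D_5), so the type is D_5 (the algebra so(10)).

D5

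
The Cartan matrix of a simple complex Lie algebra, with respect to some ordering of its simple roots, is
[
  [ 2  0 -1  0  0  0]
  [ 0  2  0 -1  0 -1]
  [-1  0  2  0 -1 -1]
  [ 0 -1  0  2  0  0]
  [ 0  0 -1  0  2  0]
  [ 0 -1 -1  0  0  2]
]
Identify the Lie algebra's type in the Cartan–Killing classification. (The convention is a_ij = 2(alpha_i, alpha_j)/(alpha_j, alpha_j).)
type D_6

The matrix has rank 6 with 2's on the diagonal. Reading the off-diagonal entries as Dynkin edges (a single edge where a_ij = a_ji = -1; a double or triple edge where a_ij * a_ji = 2 or 3), the diagram is a chain of 4 nodes with a fork of two nodes at one end (D_6). One simple-root ordering that puts it in standard form is (alpha_4, alpha_2, alpha_6, alpha_3, alpha_5, alpha_1). So the algebra is type D_6, i.e. so(12).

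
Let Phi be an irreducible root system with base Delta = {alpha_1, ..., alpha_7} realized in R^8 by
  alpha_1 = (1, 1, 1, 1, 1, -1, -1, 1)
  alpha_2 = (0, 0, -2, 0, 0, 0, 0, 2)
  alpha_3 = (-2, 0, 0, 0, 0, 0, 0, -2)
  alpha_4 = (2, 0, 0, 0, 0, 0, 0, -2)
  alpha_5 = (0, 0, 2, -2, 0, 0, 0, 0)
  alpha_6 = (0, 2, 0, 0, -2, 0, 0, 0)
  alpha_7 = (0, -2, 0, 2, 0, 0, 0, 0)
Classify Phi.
E_7

Compute the Cartan integers a_ij = 2(alpha_i, alpha_j)/(alpha_j, alpha_j); the resulting 7x7 Cartan matrix is
[[2, 0, -1, 0, 0, 0, 0], [0, 2, -1, -1, -1, 0, 0], [-1, -1, 2, 0, 0, 0, 0], [0, -1, 0, 2, 0, 0, 0], [0, -1, 0, 0, 2, 0, -1], [0, 0, 0, 0, 0, 2, -1], [0, 0, 0, 0, -1, -1, 2]].
All simple roots have the same length, so the diagram is simply laced. The associated Dynkin diagram is a chain of 6 nodes with one extra node attached to the third node from one end (E_7), so the type is E_7.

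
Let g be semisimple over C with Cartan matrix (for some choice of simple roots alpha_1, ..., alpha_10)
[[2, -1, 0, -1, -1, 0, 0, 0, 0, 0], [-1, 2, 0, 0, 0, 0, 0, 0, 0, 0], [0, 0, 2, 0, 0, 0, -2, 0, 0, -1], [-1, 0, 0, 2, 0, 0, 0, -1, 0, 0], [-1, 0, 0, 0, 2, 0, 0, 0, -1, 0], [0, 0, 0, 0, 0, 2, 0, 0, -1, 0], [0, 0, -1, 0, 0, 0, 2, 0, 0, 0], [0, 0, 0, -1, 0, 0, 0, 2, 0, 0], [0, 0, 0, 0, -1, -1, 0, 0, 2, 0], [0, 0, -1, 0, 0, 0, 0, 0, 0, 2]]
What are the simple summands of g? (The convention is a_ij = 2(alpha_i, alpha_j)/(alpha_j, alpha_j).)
type B_3 ⊕ type E_7

The diagram associated to this matrix has two connected components: the simple roots {alpha_3, alpha_7, alpha_10} form a chain of 3 nodes with a double edge at one end; the terminal node there is the unique short simple root (B_3), and {alpha_1, alpha_2, alpha_4, alpha_5, alpha_6, alpha_8, alpha_9} form a chain of 6 nodes with one extra node attached to the third node from one end (E_7). A semisimple Lie algebra decomposes uniquely as the direct sum of simple ideals, one per connected component of its Dynkin diagram, so g ≅ B_3 ⊕ E_7 (dimension 21 + 133 = 154).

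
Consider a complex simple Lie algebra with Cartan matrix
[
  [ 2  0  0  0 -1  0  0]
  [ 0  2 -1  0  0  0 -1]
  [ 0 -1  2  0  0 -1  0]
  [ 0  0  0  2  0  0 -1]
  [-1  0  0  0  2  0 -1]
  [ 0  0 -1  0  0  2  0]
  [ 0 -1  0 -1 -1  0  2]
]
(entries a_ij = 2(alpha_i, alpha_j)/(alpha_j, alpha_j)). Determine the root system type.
E7

The matrix has rank 7 with 2's on the diagonal. Reading the off-diagonal entries as Dynkin edges (a single edge where a_ij = a_ji = -1; a double or triple edge where a_ij * a_ji = 2 or 3), the diagram is a chain of 6 nodes with one extra node attached to the third node from one end (E_7). One simple-root ordering that puts it in standard form is (alpha_1, alpha_4, alpha_5, alpha_7, alpha_2, alpha_3, alpha_6). So the algebra is type E_7.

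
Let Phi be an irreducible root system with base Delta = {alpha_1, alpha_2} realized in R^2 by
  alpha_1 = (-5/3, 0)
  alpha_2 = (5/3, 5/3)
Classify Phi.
B_2

Compute the Cartan integers a_ij = 2(alpha_i, alpha_j)/(alpha_j, alpha_j); the resulting 2x2 Cartan matrix is
[[2, -1], [-2, 2]].
The roots have two lengths (squared-length ratio 2:1); the short ones are alpha_{1}. The associated Dynkin diagram is a chain of 2 nodes with a double edge at one end; the terminal node there is the unique short simple root (B_2), so the type is B_2 (the algebra so(5)).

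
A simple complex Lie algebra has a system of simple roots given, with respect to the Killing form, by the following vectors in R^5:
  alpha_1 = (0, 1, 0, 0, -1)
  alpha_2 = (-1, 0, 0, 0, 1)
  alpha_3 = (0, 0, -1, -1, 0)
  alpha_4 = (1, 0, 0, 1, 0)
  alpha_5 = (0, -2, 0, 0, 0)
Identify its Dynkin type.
C_5 (sp(10))

Compute the Cartan integers a_ij = 2(alpha_i, alpha_j)/(alpha_j, alpha_j); the resulting 5x5 Cartan matrix is
[[2, -1, 0, 0, -1], [-1, 2, 0, -1, 0], [0, 0, 2, -1, 0], [0, -1, -1, 2, 0], [-2, 0, 0, 0, 2]].
The roots have two lengths (squared-length ratio 2:1); the short ones are alpha_{1,2,3,4}. The associated Dynkin diagram is a chain of 5 nodes with a double edge at one end; the terminal node there is the unique long simple root (C_5), so the type is C_5 (the algebra sp(10)).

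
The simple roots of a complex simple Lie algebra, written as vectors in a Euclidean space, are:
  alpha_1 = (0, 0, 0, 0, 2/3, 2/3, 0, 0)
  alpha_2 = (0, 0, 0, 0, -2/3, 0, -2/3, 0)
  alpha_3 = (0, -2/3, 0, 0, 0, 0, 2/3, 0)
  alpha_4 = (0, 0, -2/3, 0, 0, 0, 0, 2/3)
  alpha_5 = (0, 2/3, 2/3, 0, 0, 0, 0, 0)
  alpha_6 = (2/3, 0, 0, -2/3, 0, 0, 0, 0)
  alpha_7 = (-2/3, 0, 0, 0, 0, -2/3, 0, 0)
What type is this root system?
type A_7

Compute the Cartan integers a_ij = 2(alpha_i, alpha_j)/(alpha_j, alpha_j); the resulting 7x7 Cartan matrix is
[[2, -1, 0, 0, 0, 0, -1], [-1, 2, -1, 0, 0, 0, 0], [0, -1, 2, 0, -1, 0, 0], [0, 0, 0, 2, -1, 0, 0], [0, 0, -1, -1, 2, 0, 0], [0, 0, 0, 0, 0, 2, -1], [-1, 0, 0, 0, 0, -1, 2]].
All simple roots have the same length, so the diagram is simply laced. The associated Dynkin diagram is a chain of 7 nodes with single edges (A_7), so the type is A_7 (the algebra sl(8)).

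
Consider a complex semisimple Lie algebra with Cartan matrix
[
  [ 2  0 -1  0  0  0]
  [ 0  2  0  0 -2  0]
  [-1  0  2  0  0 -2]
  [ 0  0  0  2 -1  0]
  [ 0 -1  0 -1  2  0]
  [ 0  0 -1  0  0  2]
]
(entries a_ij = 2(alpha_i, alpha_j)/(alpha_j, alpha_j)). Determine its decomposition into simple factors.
The diagram associated to this matrix has two connected components: the simple roots {alpha_1, alpha_3, alpha_6} form a chain of 3 nodes with a double edge at one end; the terminal node there is the unique short simple root (B_3), and {alpha_2, alpha_4, alpha_5} form a chain of 3 nodes with a double edge at one end; the terminal node there is the unique long simple root (C_3). A semisimple Lie algebra decomposes uniquely as the direct sum of simple ideals, one per connected component of its Dynkin diagram, so g ≅ B_3 ⊕ C_3 (dimension 21 + 21 = 42).

B_3 (so(7)) + C_3 (sp(6))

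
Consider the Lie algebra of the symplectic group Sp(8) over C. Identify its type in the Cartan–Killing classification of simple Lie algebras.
C_4

This is sp(8), which has dimension 8(8+1)/2 = 36 and rank 8/2 = 4. In the classification of classical Lie algebras, the symplectic algebra sp(2n) has type C_n; here n = 4, so the Dynkin diagram is a chain of 4 nodes with a double edge at one end; the terminal node there is the unique long simple root (C_4). Hence the type is C_4.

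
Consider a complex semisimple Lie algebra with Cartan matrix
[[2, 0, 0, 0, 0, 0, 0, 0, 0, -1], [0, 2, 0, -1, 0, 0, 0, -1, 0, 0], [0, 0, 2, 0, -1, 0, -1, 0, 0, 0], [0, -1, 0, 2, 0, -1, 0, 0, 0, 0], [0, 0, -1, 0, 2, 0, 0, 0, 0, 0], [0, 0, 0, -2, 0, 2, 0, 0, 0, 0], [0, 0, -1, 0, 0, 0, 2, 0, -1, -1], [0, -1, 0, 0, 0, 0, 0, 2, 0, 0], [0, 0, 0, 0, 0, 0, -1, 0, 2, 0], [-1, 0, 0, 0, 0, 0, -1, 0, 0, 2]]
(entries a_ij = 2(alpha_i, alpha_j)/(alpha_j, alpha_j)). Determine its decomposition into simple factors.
C4 ⊕ E6

The diagram associated to this matrix has two connected components: the simple roots {alpha_2, alpha_4, alpha_6, alpha_8} form a chain of 4 nodes with a double edge at one end; the terminal node there is the unique long simple root (C_4), and {alpha_1, alpha_3, alpha_5, alpha_7, alpha_9, alpha_10} form a chain of 5 nodes with one extra node attached to the third node from one end (E_6). A semisimple Lie algebra decomposes uniquely as the direct sum of simple ideals, one per connected component of its Dynkin diagram, so g ≅ C_4 ⊕ E_6 (dimension 36 + 78 = 114).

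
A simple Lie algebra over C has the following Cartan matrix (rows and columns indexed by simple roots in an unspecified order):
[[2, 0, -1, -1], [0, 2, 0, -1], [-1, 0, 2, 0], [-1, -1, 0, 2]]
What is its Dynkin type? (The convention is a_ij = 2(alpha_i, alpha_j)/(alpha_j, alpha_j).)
The matrix has rank 4 with 2's on the diagonal. Reading the off-diagonal entries as Dynkin edges (a single edge where a_ij = a_ji = -1; a double or triple edge where a_ij * a_ji = 2 or 3), the diagram is a chain of 4 nodes with single edges (A_4). One simple-root ordering that puts it in standard form is (alpha_3, alpha_1, alpha_4, alpha_2). So the algebra is type A_4, i.e. sl(5).

A_4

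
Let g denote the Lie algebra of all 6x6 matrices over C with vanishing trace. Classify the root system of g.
type A_5

This is sl(6), which has dimension 6^2 - 1 = 35 and rank 6 - 1 = 5 (a Cartan subalgebra is the diagonal traceless matrices). In the classification of classical Lie algebras, the special linear algebra sl(n+1) has type A_n; here n = 5, so the Dynkin diagram is a chain of 5 nodes with single edges (A_5). Hence the type is A_5.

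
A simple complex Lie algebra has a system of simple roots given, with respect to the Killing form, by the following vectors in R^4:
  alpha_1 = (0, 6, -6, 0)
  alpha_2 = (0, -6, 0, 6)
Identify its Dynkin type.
Compute the Cartan integers a_ij = 2(alpha_i, alpha_j)/(alpha_j, alpha_j); the resulting 2x2 Cartan matrix is
[[2, -1], [-1, 2]].
All simple roots have the same length, so the diagram is simply laced. The associated Dynkin diagram is a chain of 2 nodes with single edges (A_2), so the type is A_2 (the algebra sl(3)).

A_2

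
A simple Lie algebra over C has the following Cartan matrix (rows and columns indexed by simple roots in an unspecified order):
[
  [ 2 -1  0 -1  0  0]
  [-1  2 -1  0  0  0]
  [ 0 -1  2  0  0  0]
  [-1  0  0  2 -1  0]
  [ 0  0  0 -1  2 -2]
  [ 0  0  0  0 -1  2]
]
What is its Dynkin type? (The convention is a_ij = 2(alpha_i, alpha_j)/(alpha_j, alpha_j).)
The matrix has rank 6 with 2's on the diagonal. Reading the off-diagonal entries as Dynkin edges (a single edge where a_ij = a_ji = -1; a double or triple edge where a_ij * a_ji = 2 or 3), the diagram is a chain of 6 nodes with a double edge at one end; the terminal node there is the unique short simple root (B_6). One simple-root ordering that puts it in standard form is (alpha_3, alpha_2, alpha_1, alpha_4, alpha_5, alpha_6). So the algebra is type B_6, i.e. so(13).

B6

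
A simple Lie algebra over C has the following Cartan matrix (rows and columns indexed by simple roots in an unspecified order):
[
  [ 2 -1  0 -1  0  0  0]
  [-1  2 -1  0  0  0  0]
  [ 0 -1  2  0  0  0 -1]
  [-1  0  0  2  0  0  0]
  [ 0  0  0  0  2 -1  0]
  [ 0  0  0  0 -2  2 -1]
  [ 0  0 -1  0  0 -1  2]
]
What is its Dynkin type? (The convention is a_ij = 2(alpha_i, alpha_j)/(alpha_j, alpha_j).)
B7

The matrix has rank 7 with 2's on the diagonal. Reading the off-diagonal entries as Dynkin edges (a single edge where a_ij = a_ji = -1; a double or triple edge where a_ij * a_ji = 2 or 3), the diagram is a chain of 7 nodes with a double edge at one end; the terminal node there is the unique short simple root (B_7). One simple-root ordering that puts it in standard form is (alpha_4, alpha_1, alpha_2, alpha_3, alpha_7, alpha_6, alpha_5). So the algebra is type B_7, i.e. so(15).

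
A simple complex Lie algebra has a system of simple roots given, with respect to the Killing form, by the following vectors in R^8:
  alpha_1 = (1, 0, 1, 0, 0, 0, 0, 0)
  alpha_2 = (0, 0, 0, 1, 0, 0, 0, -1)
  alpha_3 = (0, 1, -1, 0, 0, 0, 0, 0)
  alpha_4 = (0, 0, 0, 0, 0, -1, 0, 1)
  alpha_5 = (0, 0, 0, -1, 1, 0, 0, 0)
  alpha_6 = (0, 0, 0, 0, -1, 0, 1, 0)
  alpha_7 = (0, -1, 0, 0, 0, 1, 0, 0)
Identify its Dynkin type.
Compute the Cartan integers a_ij = 2(alpha_i, alpha_j)/(alpha_j, alpha_j); the resulting 7x7 Cartan matrix is
[[2, 0, -1, 0, 0, 0, 0], [0, 2, 0, -1, -1, 0, 0], [-1, 0, 2, 0, 0, 0, -1], [0, -1, 0, 2, 0, 0, -1], [0, -1, 0, 0, 2, -1, 0], [0, 0, 0, 0, -1, 2, 0], [0, 0, -1, -1, 0, 0, 2]].
All simple roots have the same length, so the diagram is simply laced. The associated Dynkin diagram is a chain of 7 nodes with single edges (A_7), so the type is A_7 (the algebra sl(8)).

A7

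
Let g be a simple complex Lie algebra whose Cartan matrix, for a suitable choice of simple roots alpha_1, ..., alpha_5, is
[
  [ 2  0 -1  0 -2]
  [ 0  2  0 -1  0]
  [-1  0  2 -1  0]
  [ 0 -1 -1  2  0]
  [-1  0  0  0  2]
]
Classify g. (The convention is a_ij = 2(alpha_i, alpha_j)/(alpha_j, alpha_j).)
The matrix has rank 5 with 2's on the diagonal. Reading the off-diagonal entries as Dynkin edges (a single edge where a_ij = a_ji = -1; a double or triple edge where a_ij * a_ji = 2 or 3), the diagram is a chain of 5 nodes with a double edge at one end; the terminal node there is the unique short simple root (B_5). One simple-root ordering that puts it in standard form is (alpha_2, alpha_4, alpha_3, alpha_1, alpha_5). So the algebra is type B_5, i.e. so(11).

type B_5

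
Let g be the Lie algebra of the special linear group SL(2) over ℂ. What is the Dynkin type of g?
type A_1

This is sl(2), which has dimension 2^2 - 1 = 3 and rank 2 - 1 = 1 (a Cartan subalgebra is the diagonal traceless matrices). In the classification of classical Lie algebras, the special linear algebra sl(n+1) has type A_n; here n = 1, so the Dynkin diagram is a chain of 1 nodes with single edges (A_1). Hence the type is A_1.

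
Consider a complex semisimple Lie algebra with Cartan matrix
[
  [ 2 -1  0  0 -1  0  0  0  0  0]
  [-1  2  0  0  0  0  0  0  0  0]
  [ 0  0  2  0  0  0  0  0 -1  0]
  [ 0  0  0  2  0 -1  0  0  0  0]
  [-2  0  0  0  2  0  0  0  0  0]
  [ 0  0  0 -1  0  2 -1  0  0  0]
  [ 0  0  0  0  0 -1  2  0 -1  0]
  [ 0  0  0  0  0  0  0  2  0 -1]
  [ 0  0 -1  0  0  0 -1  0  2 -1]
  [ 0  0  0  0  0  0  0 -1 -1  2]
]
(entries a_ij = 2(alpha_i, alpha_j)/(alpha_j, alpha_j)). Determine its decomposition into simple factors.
The diagram associated to this matrix has two connected components: the simple roots {alpha_1, alpha_2, alpha_5} form a chain of 3 nodes with a double edge at one end; the terminal node there is the unique long simple root (C_3), and {alpha_3, alpha_4, alpha_6, alpha_7, alpha_8, alpha_9, alpha_10} form a chain of 6 nodes with one extra node attached to the third node from one end (E_7). A semisimple Lie algebra decomposes uniquely as the direct sum of simple ideals, one per connected component of its Dynkin diagram, so g ≅ C_3 ⊕ E_7 (dimension 21 + 133 = 154).

C3 + E7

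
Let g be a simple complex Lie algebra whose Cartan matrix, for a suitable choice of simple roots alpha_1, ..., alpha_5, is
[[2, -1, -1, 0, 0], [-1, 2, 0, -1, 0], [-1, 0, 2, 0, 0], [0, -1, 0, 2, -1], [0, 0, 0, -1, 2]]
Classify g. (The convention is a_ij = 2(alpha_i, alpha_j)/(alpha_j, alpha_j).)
The matrix has rank 5 with 2's on the diagonal. Reading the off-diagonal entries as Dynkin edges (a single edge where a_ij = a_ji = -1; a double or triple edge where a_ij * a_ji = 2 or 3), the diagram is a chain of 5 nodes with single edges (A_5). One simple-root ordering that puts it in standard form is (alpha_5, alpha_4, alpha_2, alpha_1, alpha_3). So the algebra is type A_5, i.e. sl(6).

A_5 (sl(6))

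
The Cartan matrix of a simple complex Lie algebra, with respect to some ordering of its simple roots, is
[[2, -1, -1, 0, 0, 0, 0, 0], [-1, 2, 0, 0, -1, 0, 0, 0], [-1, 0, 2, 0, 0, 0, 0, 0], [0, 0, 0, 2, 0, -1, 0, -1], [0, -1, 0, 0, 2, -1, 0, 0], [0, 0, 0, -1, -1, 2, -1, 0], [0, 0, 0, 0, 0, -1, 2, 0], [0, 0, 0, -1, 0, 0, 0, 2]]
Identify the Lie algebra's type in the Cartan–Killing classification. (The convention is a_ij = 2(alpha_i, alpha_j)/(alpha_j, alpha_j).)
type E_8

The matrix has rank 8 with 2's on the diagonal. Reading the off-diagonal entries as Dynkin edges (a single edge where a_ij = a_ji = -1; a double or triple edge where a_ij * a_ji = 2 or 3), the diagram is a chain of 7 nodes with one extra node attached to the third node from one end (E_8). One simple-root ordering that puts it in standard form is (alpha_8, alpha_7, alpha_4, alpha_6, alpha_5, alpha_2, alpha_1, alpha_3). So the algebra is type E_8.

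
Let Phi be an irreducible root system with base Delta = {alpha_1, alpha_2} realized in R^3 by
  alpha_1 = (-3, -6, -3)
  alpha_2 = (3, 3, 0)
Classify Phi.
G2

Compute the Cartan integers a_ij = 2(alpha_i, alpha_j)/(alpha_j, alpha_j); the resulting 2x2 Cartan matrix is
[[2, -3], [-1, 2]].
The roots have two lengths (squared-length ratio 3:1); the short ones are alpha_{2}. The associated Dynkin diagram is two nodes joined by a triple edge (G_2), so the type is G_2.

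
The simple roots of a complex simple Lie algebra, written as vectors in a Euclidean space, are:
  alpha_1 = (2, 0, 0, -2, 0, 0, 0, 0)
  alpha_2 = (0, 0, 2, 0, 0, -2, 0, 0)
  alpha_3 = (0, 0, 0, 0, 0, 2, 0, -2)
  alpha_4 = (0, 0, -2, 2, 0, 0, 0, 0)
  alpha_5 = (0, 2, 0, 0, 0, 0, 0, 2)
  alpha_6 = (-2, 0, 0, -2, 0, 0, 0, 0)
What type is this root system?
Compute the Cartan integers a_ij = 2(alpha_i, alpha_j)/(alpha_j, alpha_j); the resulting 6x6 Cartan matrix is
[[2, 0, 0, -1, 0, 0], [0, 2, -1, -1, 0, 0], [0, -1, 2, 0, -1, 0], [-1, -1, 0, 2, 0, -1], [0, 0, -1, 0, 2, 0], [0, 0, 0, -1, 0, 2]].
All simple roots have the same length, so the diagram is simply laced. The associated Dynkin diagram is a chain of 4 nodes with a fork of two nodes at one end (D_6), so the type is D_6 (the algebra so(12)).

D_6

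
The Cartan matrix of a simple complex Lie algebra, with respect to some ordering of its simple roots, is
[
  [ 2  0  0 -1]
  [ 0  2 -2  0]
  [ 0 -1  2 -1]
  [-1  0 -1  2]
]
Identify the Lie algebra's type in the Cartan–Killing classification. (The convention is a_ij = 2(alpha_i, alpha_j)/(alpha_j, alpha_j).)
The matrix has rank 4 with 2's on the diagonal. Reading the off-diagonal entries as Dynkin edges (a single edge where a_ij = a_ji = -1; a double or triple edge where a_ij * a_ji = 2 or 3), the diagram is a chain of 4 nodes with a double edge at one end; the terminal node there is the unique long simple root (C_4). One simple-root ordering that puts it in standard form is (alpha_1, alpha_4, alpha_3, alpha_2). So the algebra is type C_4, i.e. sp(8).

C_4 (sp(8))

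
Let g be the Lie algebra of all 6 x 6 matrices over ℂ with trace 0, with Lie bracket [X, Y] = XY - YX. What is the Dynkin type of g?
A5

This is sl(6), which has dimension 6^2 - 1 = 35 and rank 6 - 1 = 5 (a Cartan subalgebra is the diagonal traceless matrices). In the classification of classical Lie algebras, the special linear algebra sl(n+1) has type A_n; here n = 5, so the Dynkin diagram is a chain of 5 nodes with single edges (A_5). Hence the type is A_5.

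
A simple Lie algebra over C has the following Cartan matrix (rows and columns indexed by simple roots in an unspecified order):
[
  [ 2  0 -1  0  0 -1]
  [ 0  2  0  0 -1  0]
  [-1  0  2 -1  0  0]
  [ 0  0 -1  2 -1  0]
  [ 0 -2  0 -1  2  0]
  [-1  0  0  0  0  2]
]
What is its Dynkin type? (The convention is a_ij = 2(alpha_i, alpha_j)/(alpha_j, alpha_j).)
type B_6

The matrix has rank 6 with 2's on the diagonal. Reading the off-diagonal entries as Dynkin edges (a single edge where a_ij = a_ji = -1; a double or triple edge where a_ij * a_ji = 2 or 3), the diagram is a chain of 6 nodes with a double edge at one end; the terminal node there is the unique short simple root (B_6). One simple-root ordering that puts it in standard form is (alpha_6, alpha_1, alpha_3, alpha_4, alpha_5, alpha_2). So the algebra is type B_6, i.e. so(13).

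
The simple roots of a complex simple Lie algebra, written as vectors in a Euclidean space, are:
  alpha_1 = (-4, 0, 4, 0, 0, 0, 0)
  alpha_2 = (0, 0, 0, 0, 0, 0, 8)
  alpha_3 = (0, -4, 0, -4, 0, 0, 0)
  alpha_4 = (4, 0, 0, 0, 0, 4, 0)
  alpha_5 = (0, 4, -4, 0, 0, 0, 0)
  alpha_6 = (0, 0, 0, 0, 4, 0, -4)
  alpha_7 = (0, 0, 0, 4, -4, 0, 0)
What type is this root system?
Compute the Cartan integers a_ij = 2(alpha_i, alpha_j)/(alpha_j, alpha_j); the resulting 7x7 Cartan matrix is
[[2, 0, 0, -1, -1, 0, 0], [0, 2, 0, 0, 0, -2, 0], [0, 0, 2, 0, -1, 0, -1], [-1, 0, 0, 2, 0, 0, 0], [-1, 0, -1, 0, 2, 0, 0], [0, -1, 0, 0, 0, 2, -1], [0, 0, -1, 0, 0, -1, 2]].
The roots have two lengths (squared-length ratio 2:1); the short ones are alpha_{1,3,4,5,6,7}. The associated Dynkin diagram is a chain of 7 nodes with a double edge at one end; the terminal node there is the unique long simple root (C_7), so the type is C_7 (the algebra sp(14)).

C_7 (sp(14))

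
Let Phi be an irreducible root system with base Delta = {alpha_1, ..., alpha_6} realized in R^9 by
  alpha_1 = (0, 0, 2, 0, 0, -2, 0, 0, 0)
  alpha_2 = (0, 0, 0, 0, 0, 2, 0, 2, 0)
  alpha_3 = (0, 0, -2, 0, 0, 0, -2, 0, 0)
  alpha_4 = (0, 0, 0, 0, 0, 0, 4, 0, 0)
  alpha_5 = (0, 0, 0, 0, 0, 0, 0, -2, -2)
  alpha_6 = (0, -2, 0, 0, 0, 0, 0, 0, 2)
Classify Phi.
type C_6

Compute the Cartan integers a_ij = 2(alpha_i, alpha_j)/(alpha_j, alpha_j); the resulting 6x6 Cartan matrix is
[[2, -1, -1, 0, 0, 0], [-1, 2, 0, 0, -1, 0], [-1, 0, 2, -1, 0, 0], [0, 0, -2, 2, 0, 0], [0, -1, 0, 0, 2, -1], [0, 0, 0, 0, -1, 2]].
The roots have two lengths (squared-length ratio 2:1); the short ones are alpha_{1,2,3,5,6}. The associated Dynkin diagram is a chain of 6 nodes with a double edge at one end; the terminal node there is the unique long simple root (C_6), so the type is C_6 (the algebra sp(12)).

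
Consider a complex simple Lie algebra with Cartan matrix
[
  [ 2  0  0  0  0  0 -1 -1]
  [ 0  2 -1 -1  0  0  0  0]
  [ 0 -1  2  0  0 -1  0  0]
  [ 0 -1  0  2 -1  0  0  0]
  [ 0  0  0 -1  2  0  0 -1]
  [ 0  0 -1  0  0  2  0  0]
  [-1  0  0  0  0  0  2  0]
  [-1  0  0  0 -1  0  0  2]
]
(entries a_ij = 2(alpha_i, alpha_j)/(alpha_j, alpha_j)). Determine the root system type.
The matrix has rank 8 with 2's on the diagonal. Reading the off-diagonal entries as Dynkin edges (a single edge where a_ij = a_ji = -1; a double or triple edge where a_ij * a_ji = 2 or 3), the diagram is a chain of 8 nodes with single edges (A_8). One simple-root ordering that puts it in standard form is (alpha_6, alpha_3, alpha_2, alpha_4, alpha_5, alpha_8, alpha_1, alpha_7). So the algebra is type A_8, i.e. sl(9).

type A_8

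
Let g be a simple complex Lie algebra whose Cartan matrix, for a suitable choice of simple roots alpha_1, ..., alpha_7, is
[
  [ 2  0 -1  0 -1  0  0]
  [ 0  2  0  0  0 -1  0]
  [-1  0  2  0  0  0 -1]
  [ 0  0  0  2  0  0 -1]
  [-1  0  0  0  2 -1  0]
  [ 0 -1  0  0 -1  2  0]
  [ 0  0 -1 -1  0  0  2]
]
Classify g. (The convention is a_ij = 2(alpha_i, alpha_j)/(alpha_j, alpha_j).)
A_7 (sl(8))

The matrix has rank 7 with 2's on the diagonal. Reading the off-diagonal entries as Dynkin edges (a single edge where a_ij = a_ji = -1; a double or triple edge where a_ij * a_ji = 2 or 3), the diagram is a chain of 7 nodes with single edges (A_7). One simple-root ordering that puts it in standard form is (alpha_2, alpha_6, alpha_5, alpha_1, alpha_3, alpha_7, alpha_4). So the algebra is type A_7, i.e. sl(8).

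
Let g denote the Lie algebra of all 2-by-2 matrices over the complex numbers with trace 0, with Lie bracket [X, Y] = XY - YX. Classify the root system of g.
This is sl(2), which has dimension 2^2 - 1 = 3 and rank 2 - 1 = 1 (a Cartan subalgebra is the diagonal traceless matrices). In the classification of classical Lie algebras, the special linear algebra sl(n+1) has type A_n; here n = 1, so the Dynkin diagram is a chain of 1 nodes with single edges (A_1). Hence the type is A_1.

A_1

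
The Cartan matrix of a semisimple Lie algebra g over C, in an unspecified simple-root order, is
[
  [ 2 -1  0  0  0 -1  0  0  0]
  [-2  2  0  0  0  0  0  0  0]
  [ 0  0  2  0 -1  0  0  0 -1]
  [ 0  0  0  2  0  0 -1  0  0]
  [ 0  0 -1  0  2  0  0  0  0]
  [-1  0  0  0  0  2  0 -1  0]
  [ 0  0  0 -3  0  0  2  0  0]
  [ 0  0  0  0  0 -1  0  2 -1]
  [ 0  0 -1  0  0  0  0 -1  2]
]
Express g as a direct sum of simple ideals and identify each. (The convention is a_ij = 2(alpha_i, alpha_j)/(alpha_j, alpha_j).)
The diagram associated to this matrix has two connected components: the simple roots {alpha_1, alpha_2, alpha_3, alpha_5, alpha_6, alpha_8, alpha_9} form a chain of 7 nodes with a double edge at one end; the terminal node there is the unique long simple root (C_7), and {alpha_4, alpha_7} form two nodes joined by a triple edge (G_2). A semisimple Lie algebra decomposes uniquely as the direct sum of simple ideals, one per connected component of its Dynkin diagram, so g ≅ C_7 ⊕ G_2 (dimension 105 + 14 = 119).

C7 ⊕ G2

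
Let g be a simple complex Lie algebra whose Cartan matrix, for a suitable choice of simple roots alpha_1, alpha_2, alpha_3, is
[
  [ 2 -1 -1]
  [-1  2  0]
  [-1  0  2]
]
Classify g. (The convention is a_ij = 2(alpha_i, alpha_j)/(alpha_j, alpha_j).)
A_3 (sl(4))

The matrix has rank 3 with 2's on the diagonal. Reading the off-diagonal entries as Dynkin edges (a single edge where a_ij = a_ji = -1; a double or triple edge where a_ij * a_ji = 2 or 3), the diagram is a chain of 3 nodes with single edges (A_3). One simple-root ordering that puts it in standard form is (alpha_2, alpha_1, alpha_3). So the algebra is type A_3, i.e. sl(4).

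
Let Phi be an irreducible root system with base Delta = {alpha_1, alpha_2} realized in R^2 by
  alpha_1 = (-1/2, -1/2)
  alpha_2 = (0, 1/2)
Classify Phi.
Compute the Cartan integers a_ij = 2(alpha_i, alpha_j)/(alpha_j, alpha_j); the resulting 2x2 Cartan matrix is
[[2, -2], [-1, 2]].
The roots have two lengths (squared-length ratio 2:1); the short ones are alpha_{2}. The associated Dynkin diagram is a chain of 2 nodes with a double edge at one end; the terminal node there is the unique short simple root (B_2), so the type is B_2 (the algebra so(5)).

type B_2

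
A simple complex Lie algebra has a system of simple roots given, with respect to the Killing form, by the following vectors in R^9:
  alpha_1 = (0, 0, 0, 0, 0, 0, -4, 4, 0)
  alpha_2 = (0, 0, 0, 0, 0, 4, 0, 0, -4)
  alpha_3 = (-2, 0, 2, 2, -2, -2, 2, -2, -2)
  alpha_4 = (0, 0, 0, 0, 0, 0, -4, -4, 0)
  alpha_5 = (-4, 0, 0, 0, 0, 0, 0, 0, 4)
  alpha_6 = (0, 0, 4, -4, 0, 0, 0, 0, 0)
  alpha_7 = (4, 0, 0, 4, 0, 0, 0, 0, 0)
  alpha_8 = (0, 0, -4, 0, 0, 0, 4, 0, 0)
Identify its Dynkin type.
Compute the Cartan integers a_ij = 2(alpha_i, alpha_j)/(alpha_j, alpha_j); the resulting 8x8 Cartan matrix is
[[2, 0, -1, 0, 0, 0, 0, -1], [0, 2, 0, 0, -1, 0, 0, 0], [-1, 0, 2, 0, 0, 0, 0, 0], [0, 0, 0, 2, 0, 0, 0, -1], [0, -1, 0, 0, 2, 0, -1, 0], [0, 0, 0, 0, 0, 2, -1, -1], [0, 0, 0, 0, -1, -1, 2, 0], [-1, 0, 0, -1, 0, -1, 0, 2]].
All simple roots have the same length, so the diagram is simply laced. The associated Dynkin diagram is a chain of 7 nodes with one extra node attached to the third node from one end (E_8), so the type is E_8.

E_8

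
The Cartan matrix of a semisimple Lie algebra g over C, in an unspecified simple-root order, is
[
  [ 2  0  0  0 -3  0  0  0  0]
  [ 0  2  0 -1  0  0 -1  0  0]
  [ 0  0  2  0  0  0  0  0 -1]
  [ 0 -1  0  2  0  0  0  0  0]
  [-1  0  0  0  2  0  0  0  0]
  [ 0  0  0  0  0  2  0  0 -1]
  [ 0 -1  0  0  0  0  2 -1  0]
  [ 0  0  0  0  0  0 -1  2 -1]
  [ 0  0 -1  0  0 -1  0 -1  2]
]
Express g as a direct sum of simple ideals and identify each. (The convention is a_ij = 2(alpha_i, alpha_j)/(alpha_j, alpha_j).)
The diagram associated to this matrix has two connected components: the simple roots {alpha_2, alpha_3, alpha_4, alpha_6, alpha_7, alpha_8, alpha_9} form a chain of 5 nodes with a fork of two nodes at one end (D_7), and {alpha_1, alpha_5} form two nodes joined by a triple edge (G_2). A semisimple Lie algebra decomposes uniquely as the direct sum of simple ideals, one per connected component of its Dynkin diagram, so g ≅ D_7 ⊕ G_2 (dimension 91 + 14 = 105).

type D_7 + type G_2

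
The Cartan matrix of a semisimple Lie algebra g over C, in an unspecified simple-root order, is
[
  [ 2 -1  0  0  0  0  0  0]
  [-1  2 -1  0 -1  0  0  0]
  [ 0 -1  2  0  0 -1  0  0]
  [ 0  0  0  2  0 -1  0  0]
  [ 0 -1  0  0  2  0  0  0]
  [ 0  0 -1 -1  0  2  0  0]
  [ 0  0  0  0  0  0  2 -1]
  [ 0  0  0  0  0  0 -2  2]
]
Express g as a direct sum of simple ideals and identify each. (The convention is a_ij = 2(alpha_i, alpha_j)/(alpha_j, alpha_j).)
The diagram associated to this matrix has two connected components: the simple roots {alpha_7, alpha_8} form a chain of 2 nodes with a double edge at one end; the terminal node there is the unique short simple root (B_2), and {alpha_1, alpha_2, alpha_3, alpha_4, alpha_5, alpha_6} form a chain of 4 nodes with a fork of two nodes at one end (D_6). A semisimple Lie algebra decomposes uniquely as the direct sum of simple ideals, one per connected component of its Dynkin diagram, so g ≅ B_2 ⊕ D_6 (dimension 10 + 66 = 76).

B_2 ⊕ D_6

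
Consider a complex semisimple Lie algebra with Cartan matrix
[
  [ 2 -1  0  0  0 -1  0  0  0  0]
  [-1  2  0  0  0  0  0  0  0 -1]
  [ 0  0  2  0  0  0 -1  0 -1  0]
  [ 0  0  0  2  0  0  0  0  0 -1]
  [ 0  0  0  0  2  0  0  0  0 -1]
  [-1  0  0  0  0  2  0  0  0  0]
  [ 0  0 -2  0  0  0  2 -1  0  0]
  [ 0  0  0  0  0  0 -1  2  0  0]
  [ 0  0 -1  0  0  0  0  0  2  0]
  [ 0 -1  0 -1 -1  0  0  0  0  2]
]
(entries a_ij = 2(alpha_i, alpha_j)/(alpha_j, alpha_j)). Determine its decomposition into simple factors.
D6 ⊕ F4

The diagram associated to this matrix has two connected components: the simple roots {alpha_1, alpha_2, alpha_4, alpha_5, alpha_6, alpha_10} form a chain of 4 nodes with a fork of two nodes at one end (D_6), and {alpha_3, alpha_7, alpha_8, alpha_9} form a chain of 4 nodes with a double edge between the middle two (F_4). A semisimple Lie algebra decomposes uniquely as the direct sum of simple ideals, one per connected component of its Dynkin diagram, so g ≅ D_6 ⊕ F_4 (dimension 66 + 52 = 118).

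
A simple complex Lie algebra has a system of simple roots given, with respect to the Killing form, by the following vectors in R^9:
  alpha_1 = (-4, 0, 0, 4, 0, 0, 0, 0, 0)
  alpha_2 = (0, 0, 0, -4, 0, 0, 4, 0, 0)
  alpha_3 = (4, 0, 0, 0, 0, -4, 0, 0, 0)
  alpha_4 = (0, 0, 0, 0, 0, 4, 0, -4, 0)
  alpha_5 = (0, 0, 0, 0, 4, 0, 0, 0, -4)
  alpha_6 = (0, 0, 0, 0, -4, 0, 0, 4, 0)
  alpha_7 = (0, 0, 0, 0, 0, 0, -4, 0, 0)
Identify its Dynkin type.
Compute the Cartan integers a_ij = 2(alpha_i, alpha_j)/(alpha_j, alpha_j); the resulting 7x7 Cartan matrix is
[[2, -1, -1, 0, 0, 0, 0], [-1, 2, 0, 0, 0, 0, -2], [-1, 0, 2, -1, 0, 0, 0], [0, 0, -1, 2, 0, -1, 0], [0, 0, 0, 0, 2, -1, 0], [0, 0, 0, -1, -1, 2, 0], [0, -1, 0, 0, 0, 0, 2]].
The roots have two lengths (squared-length ratio 2:1); the short ones are alpha_{7}. The associated Dynkin diagram is a chain of 7 nodes with a double edge at one end; the terminal node there is the unique short simple root (B_7), so the type is B_7 (the algebra so(15)).

B_7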